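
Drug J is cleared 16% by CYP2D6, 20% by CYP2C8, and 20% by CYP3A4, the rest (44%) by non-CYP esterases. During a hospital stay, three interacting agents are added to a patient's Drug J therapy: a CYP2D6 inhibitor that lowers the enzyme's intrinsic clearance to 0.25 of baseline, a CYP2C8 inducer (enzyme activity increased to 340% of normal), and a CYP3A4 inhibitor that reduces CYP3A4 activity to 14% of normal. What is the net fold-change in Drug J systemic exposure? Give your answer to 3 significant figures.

The CYP2D6 pathway (16% of clearance) is reduced to 0.25× activity: 0.16 × 0.25 = 0.04.
The CYP2C8 pathway (20% of clearance) rises to 3.4× activity: 0.2 × 3.4 = 0.68.
The CYP3A4 pathway (20% of clearance) drops to 0.14× activity: 0.2 × 0.14 = 0.028.
Non-CYP routes (44%) are unchanged.
New clearance relative to baseline: 0.04 + 0.68 + 0.028 + 0.44 = 1.188.
Because systemic exposure varies inversely with clearance, the combined effect is 1 / 1.188 = 0.842.

0.842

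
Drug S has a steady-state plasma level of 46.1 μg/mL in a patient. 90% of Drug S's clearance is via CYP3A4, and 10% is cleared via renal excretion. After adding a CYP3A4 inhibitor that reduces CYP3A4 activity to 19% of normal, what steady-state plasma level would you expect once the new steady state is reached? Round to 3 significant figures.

170 μg/mL

The CYP3A4 pathway (90% of clearance) falls to 0.19× activity: 0.9 × 0.19 = 0.171.
The remaining 10% of clearance is unaffected.
New clearance relative to baseline: 0.171 + 0.1 = 0.271.
New steady-state plasma level = baseline ÷ relative clearance = 46.1 / 0.271 = 170 μg/mL.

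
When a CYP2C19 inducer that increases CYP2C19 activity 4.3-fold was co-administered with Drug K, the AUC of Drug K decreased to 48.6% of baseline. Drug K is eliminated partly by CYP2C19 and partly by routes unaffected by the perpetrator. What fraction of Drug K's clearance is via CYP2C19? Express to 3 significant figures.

0.320

Let fm be the CYP2C19 fraction. New clearance relative to baseline = fm × 4.3 + (1 − fm).
AUC ratio = 1 / (new CL fraction), so new CL fraction = 1 / 0.486 = 2.058.
fm × 4.3 + 1 − fm = 2.058  ⇒  fm × (4.3 − 1) = 1.058  ⇒  fm = 0.320.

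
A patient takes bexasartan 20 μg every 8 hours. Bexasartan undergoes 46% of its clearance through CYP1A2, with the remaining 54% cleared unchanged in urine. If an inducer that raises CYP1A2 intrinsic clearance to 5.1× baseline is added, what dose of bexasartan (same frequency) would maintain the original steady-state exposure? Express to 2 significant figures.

CYP1A2: 0.46 × 5.1 = 2.346
Other: 0.54 (unchanged)
New clearance relative to baseline: 2.346 + 0.54 = 2.886.
Css,avg = (dose rate)/CL, so holding Css fixed requires dose ∝ CL: 20 × 2.886 = 58 μg.

58 μg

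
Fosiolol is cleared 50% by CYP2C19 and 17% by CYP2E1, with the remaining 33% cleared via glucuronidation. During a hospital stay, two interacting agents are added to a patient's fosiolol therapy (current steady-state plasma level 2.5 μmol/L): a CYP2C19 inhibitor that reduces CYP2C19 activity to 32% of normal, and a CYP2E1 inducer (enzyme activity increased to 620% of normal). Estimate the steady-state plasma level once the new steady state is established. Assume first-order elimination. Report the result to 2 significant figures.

1.6 μmol/L

The CYP2C19 pathway (50% of clearance) is reduced to 0.32× activity: 0.5 × 0.32 = 0.16.
The CYP2E1 pathway (17% of clearance) rises to 6.2× activity: 0.17 × 6.2 = 1.054.
Non-CYP routes (33%) are unchanged.
Relative clearance = 0.16 + 1.054 + 0.33 = 1.544.
Dividing the baseline by the relative clearance: 2.5 / 1.544 = 1.6 μmol/L.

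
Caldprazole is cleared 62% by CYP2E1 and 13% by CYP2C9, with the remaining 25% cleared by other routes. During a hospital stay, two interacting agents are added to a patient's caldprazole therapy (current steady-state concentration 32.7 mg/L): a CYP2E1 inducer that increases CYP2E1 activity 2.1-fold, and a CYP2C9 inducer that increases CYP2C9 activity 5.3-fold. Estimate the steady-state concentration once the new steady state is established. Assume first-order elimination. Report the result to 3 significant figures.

The CYP2E1 pathway (62% of clearance) is boosted to 2.1× activity: 0.62 × 2.1 = 1.302.
The CYP2C9 pathway (13% of clearance) increases to 5.3× activity: 0.13 × 5.3 = 0.689.
Non-CYP routes (25%) are unchanged.
CL_new/CL_old = 1.302 + 0.689 + 0.25 = 2.241.
Dividing the baseline by the relative clearance: 32.7 / 2.241 = 14.6 mg/L.

14.6 mg/L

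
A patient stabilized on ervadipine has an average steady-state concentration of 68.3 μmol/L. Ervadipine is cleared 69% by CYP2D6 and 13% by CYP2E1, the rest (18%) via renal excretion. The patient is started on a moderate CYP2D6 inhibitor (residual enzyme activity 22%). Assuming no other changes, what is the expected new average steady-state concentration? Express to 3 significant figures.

148 μmol/L

CYP2D6: 0.69 × 0.22 = 0.1518
CYP2E1: 0.13 (unchanged)
Other: 0.18 (unchanged)
Relative clearance = 0.1518 + 0.13 + 0.18 = 0.4618.
New average steady-state concentration = baseline ÷ relative clearance = 68.3 / 0.4618 = 148 μmol/L.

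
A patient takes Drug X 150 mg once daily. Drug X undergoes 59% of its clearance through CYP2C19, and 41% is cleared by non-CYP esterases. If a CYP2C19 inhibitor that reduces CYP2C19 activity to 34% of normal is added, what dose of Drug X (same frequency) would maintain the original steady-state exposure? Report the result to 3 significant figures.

91.6 mg

The CYP2C19 pathway (59% of clearance) is reduced to 0.34× activity: 0.59 × 0.34 = 0.2006.
The remaining 41% of clearance is unaffected.
CL_new/CL_old = 0.2006 + 0.41 = 0.6106.
To maintain the same steady-state level, dose must scale with clearance: new dose = 150 × 0.6106 = 91.6 mg.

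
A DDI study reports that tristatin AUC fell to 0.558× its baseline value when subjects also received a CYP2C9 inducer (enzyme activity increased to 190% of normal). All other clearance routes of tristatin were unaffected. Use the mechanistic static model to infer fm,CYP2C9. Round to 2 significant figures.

CL'/CL = 1 / 0.558 = 1.792
1.9·fm + (1 − fm) = 1.792
fm = (1.792 − 1) / (1.9 − 1) = 0.88

0.88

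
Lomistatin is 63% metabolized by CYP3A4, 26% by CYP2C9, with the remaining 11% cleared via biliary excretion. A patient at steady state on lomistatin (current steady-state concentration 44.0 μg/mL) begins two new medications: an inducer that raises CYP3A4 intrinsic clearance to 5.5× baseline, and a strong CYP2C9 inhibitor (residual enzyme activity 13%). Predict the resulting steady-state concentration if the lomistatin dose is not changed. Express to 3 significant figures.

12.2 μg/mL

The CYP3A4 pathway (63% of clearance) rises to 5.5× activity: 0.63 × 5.5 = 3.465.
The CYP2C9 pathway (26% of clearance) drops to 0.13× activity: 0.26 × 0.13 = 0.0338.
Non-CYP routes (11%) are unchanged.
Relative clearance = 3.465 + 0.0338 + 0.11 = 3.6088.
Dividing the baseline by the relative clearance: 44.0 / 3.6088 = 12.2 μg/mL.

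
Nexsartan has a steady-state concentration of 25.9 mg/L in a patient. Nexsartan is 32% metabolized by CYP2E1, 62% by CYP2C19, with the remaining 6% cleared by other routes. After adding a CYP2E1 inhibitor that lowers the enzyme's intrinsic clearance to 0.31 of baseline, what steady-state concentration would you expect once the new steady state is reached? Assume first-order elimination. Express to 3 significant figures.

The CYP2E1 pathway (32% of clearance) is reduced to 0.31× activity: 0.32 × 0.31 = 0.0992.
CYP2C19 (62%) and the residual 6% are unaffected.
New clearance relative to baseline: 0.0992 + 0.62 + 0.06 = 0.7792.
New steady-state concentration = baseline ÷ relative clearance = 25.9 / 0.7792 = 33.2 mg/L.

33.2 mg/L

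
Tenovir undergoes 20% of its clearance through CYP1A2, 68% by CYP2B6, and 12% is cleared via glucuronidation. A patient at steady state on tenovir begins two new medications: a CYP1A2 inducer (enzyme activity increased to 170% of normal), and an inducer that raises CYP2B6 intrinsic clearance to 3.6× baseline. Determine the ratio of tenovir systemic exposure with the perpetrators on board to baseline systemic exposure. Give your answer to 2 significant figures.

0.34

The CYP1A2 pathway (20% of clearance) is boosted to 1.7× activity: 0.2 × 1.7 = 0.34.
The CYP2B6 pathway (68% of clearance) increases to 3.6× activity: 0.68 × 3.6 = 2.448.
Non-CYP routes (12%) are unchanged.
New clearance relative to baseline: 0.34 + 2.448 + 0.12 = 2.908.
Net systemic exposure ratio = 1 / 2.908 = 0.34.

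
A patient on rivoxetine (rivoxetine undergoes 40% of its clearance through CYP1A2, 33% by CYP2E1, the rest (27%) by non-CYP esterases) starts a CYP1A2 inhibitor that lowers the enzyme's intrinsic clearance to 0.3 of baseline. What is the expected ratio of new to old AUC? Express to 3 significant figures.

The CYP1A2 pathway (40% of clearance) is reduced to 0.3× activity: 0.4 × 0.3 = 0.12.
CYP2E1 (33%) and the residual 27% are unaffected.
New clearance relative to baseline: 0.12 + 0.33 + 0.27 = 0.72.
AUC is inversely proportional to clearance, so the fold-change is 1 / 0.72 = 1.39.

1.39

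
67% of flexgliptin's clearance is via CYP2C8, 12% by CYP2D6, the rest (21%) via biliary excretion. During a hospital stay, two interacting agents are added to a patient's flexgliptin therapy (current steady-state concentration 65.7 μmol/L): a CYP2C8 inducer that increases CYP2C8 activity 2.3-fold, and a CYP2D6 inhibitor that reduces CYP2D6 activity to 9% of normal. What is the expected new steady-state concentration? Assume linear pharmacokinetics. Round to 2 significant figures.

37 μmol/L

The CYP2C8 pathway (67% of clearance) increases to 2.3× activity: 0.67 × 2.3 = 1.541.
The CYP2D6 pathway (12% of clearance) falls to 0.09× activity: 0.12 × 0.09 = 0.0108.
Non-CYP routes (21%) are unchanged.
CL_new/CL_old = 1.541 + 0.0108 + 0.21 = 1.7618.
Steady-state concentration ∝ 1/CL: new value = 65.7 / 1.7618 = 37 μmol/L.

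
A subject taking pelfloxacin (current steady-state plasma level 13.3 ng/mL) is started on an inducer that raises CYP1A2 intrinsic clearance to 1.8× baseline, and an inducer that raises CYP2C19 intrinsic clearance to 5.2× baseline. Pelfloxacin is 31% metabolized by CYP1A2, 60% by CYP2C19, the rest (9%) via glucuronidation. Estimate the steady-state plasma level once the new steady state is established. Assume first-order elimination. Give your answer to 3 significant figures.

CYP1A2: 0.31 × 1.8 = 0.558
CYP2C19: 0.6 × 5.2 = 3.12
Other: 0.09 (unchanged)
Relative clearance = 0.558 + 3.12 + 0.09 = 3.768.
New steady-state plasma level = 13.3 / 3.768 = 3.53 ng/mL (concentration scales inversely with clearance).

3.53 ng/mL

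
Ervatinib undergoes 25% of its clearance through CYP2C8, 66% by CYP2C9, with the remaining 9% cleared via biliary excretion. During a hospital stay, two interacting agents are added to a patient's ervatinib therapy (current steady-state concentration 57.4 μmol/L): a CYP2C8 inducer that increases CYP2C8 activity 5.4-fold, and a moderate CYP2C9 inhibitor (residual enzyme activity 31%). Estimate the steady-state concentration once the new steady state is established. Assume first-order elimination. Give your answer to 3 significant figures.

CYP2C8: 0.25 × 5.4 = 1.35
CYP2C9: 0.66 × 0.31 = 0.2046
Other: 0.09 (unchanged)
Relative clearance = 1.35 + 0.2046 + 0.09 = 1.6446.
Steady-state concentration ∝ 1/CL: new value = 57.4 / 1.6446 = 34.9 μmol/L.

34.9 μmol/L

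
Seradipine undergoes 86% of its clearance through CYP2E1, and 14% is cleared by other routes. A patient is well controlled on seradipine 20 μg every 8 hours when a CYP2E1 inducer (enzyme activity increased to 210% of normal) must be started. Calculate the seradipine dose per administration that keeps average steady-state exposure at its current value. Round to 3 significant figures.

38.9 μg

The CYP2E1 pathway (86% of clearance) is boosted to 2.1× activity: 0.86 × 2.1 = 1.806.
Non-CYP routes (14%) are unchanged.
New clearance relative to baseline: 1.806 + 0.14 = 1.946.
Css,avg = (dose rate)/CL, so holding Css fixed requires dose ∝ CL: 20 × 1.946 = 38.9 μg.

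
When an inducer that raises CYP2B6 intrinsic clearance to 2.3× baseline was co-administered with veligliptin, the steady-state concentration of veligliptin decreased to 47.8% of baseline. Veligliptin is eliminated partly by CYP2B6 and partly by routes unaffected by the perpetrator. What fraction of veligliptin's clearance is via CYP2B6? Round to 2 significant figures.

0.84

Let fm be the CYP2B6 fraction. New clearance relative to baseline = fm × 2.3 + (1 − fm).
Steady-state concentration ratio = 1 / (new CL fraction), so new CL fraction = 1 / 0.478 = 2.092.
fm × 2.3 + 1 − fm = 2.092  ⇒  fm × (2.3 − 1) = 1.092  ⇒  fm = 0.84.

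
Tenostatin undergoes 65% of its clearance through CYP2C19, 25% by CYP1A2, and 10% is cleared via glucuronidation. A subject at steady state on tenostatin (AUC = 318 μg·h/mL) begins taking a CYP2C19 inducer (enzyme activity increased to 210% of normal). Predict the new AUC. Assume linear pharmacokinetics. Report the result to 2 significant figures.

1.9 × 10² μg·h/mL

CYP2C19: 0.65 × 2.1 = 1.365
CYP1A2: 0.25 (unchanged)
Other: 0.1 (unchanged)
New clearance relative to baseline: 1.365 + 0.25 + 0.1 = 1.715.
AUC ∝ 1/CL, so new value = 318 / 1.715 = 1.9 × 10² μg·h/mL.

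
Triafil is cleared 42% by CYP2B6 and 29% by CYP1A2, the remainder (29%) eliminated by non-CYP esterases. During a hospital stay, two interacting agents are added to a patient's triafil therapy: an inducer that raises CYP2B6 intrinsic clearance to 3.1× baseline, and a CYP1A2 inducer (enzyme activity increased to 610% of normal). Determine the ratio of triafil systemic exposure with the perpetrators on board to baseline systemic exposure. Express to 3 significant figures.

0.298

The CYP2B6 pathway (42% of clearance) rises to 3.1× activity: 0.42 × 3.1 = 1.302.
The CYP1A2 pathway (29% of clearance) rises to 6.1× activity: 0.29 × 6.1 = 1.769.
The remaining 29% of clearance is unaffected.
CL_new/CL_old = 1.302 + 1.769 + 0.29 = 3.361.
Because systemic exposure varies inversely with clearance, the combined effect is 1 / 3.361 = 0.298.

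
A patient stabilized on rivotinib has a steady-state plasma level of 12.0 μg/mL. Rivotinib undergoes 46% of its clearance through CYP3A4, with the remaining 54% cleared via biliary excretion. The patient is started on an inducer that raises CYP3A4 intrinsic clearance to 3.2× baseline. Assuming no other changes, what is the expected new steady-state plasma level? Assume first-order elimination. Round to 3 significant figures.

The CYP3A4 pathway (46% of clearance) is boosted to 3.2× activity: 0.46 × 3.2 = 1.472.
The remaining 54% of clearance is unaffected.
CL_new/CL_old = 1.472 + 0.54 = 2.012.
New steady-state plasma level = baseline ÷ relative clearance = 12.0 / 2.012 = 5.96 μg/mL.

5.96 μg/mL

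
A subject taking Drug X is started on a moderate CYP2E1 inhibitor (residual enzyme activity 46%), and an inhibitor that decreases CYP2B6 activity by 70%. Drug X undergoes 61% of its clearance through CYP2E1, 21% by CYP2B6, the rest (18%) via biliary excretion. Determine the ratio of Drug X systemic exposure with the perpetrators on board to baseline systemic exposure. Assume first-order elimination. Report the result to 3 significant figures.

The CYP2E1 pathway (61% of clearance) is reduced to 0.46× activity: 0.61 × 0.46 = 0.2806.
The CYP2B6 pathway (21% of clearance) drops to 0.3× activity: 0.21 × 0.3 = 0.063.
The remaining 18% of clearance is unaffected.
CL_new/CL_old = 0.2806 + 0.063 + 0.18 = 0.5236.
Net systemic exposure ratio = 1 / 0.5236 = 1.91.

1.91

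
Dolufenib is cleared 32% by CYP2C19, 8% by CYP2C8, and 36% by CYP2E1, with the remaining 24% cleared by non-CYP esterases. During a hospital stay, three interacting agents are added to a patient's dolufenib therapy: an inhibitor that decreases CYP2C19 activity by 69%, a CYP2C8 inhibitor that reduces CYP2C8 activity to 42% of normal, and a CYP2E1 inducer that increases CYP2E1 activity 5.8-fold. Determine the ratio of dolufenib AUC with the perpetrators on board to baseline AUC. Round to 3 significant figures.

The CYP2C19 pathway (32% of clearance) is reduced to 0.31× activity: 0.32 × 0.31 = 0.0992.
The CYP2C8 pathway (8% of clearance) drops to 0.42× activity: 0.08 × 0.42 = 0.0336.
The CYP2E1 pathway (36% of clearance) increases to 5.8× activity: 0.36 × 5.8 = 2.088.
Non-CYP routes (24%) are unchanged.
CL_new/CL_old = 0.0992 + 0.0336 + 2.088 + 0.24 = 2.4608.
AUC ∝ 1/CL: fold-change = 1 / 2.4608 = 0.406.

0.406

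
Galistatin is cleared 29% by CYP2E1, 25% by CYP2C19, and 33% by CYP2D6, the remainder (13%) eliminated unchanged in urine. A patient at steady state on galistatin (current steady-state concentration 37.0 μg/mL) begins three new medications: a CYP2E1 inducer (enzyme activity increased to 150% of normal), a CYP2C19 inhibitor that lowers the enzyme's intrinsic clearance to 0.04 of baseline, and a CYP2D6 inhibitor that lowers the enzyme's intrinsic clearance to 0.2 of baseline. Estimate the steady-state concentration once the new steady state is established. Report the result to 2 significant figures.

58 μg/mL

The CYP2E1 pathway (29% of clearance) is boosted to 1.5× activity: 0.29 × 1.5 = 0.435.
The CYP2C19 pathway (25% of clearance) drops to 0.04× activity: 0.25 × 0.04 = 0.01.
The CYP2D6 pathway (33% of clearance) falls to 0.2× activity: 0.33 × 0.2 = 0.066.
The remaining 13% of clearance is unaffected.
CL_new/CL_old = 0.435 + 0.01 + 0.066 + 0.13 = 0.641.
Dividing the baseline by the relative clearance: 37.0 / 0.641 = 58 μg/mL.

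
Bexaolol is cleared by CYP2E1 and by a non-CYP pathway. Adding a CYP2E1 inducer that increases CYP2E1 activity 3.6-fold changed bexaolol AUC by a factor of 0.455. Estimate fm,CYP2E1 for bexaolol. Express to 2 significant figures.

0.46

CL'/CL = 1 / 0.455 = 2.198
3.6·fm + (1 − fm) = 2.198
fm = (2.198 − 1) / (3.6 − 1) = 0.46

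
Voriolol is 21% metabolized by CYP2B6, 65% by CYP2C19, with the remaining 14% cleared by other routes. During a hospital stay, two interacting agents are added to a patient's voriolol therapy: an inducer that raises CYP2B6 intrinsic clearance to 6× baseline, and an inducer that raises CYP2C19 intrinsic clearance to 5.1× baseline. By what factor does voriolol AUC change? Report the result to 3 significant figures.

0.212

CYP2B6: 0.21 × 6 = 1.26
CYP2C19: 0.65 × 5.1 = 3.315
Other: 0.14 (unchanged)
New clearance relative to baseline: 1.26 + 3.315 + 0.14 = 4.715.
Because AUC varies inversely with clearance, the combined effect is 1 / 4.715 = 0.212.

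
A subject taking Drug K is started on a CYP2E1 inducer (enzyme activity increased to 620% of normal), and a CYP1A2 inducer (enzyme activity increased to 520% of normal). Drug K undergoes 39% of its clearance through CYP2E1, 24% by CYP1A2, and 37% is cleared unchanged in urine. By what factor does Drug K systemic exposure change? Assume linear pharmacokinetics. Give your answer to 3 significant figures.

0.248

The CYP2E1 pathway (39% of clearance) increases to 6.2× activity: 0.39 × 6.2 = 2.418.
The CYP1A2 pathway (24% of clearance) is boosted to 5.2× activity: 0.24 × 5.2 = 1.248.
Non-CYP routes (37%) are unchanged.
New clearance relative to baseline: 2.418 + 1.248 + 0.37 = 4.036.
Systemic exposure ∝ 1/CL: fold-change = 1 / 4.036 = 0.248.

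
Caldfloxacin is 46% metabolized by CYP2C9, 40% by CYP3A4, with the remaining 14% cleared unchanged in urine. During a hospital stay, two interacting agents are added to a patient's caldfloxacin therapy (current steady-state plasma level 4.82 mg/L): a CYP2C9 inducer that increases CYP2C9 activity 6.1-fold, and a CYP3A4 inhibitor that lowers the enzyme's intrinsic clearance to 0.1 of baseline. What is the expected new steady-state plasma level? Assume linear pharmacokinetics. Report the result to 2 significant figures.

1.6 mg/L

The CYP2C9 pathway (46% of clearance) rises to 6.1× activity: 0.46 × 6.1 = 2.806.
The CYP3A4 pathway (40% of clearance) falls to 0.1× activity: 0.4 × 0.1 = 0.04.
The remaining 14% of clearance is unaffected.
CL_new/CL_old = 2.806 + 0.04 + 0.14 = 2.986.
Dividing the baseline by the relative clearance: 4.82 / 2.986 = 1.6 mg/L.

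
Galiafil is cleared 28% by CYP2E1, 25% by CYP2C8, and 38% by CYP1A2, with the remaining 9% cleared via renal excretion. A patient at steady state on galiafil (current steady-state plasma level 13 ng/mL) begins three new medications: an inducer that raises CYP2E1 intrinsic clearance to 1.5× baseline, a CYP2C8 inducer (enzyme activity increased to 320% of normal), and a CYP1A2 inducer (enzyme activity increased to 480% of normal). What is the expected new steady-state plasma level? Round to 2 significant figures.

4.1 ng/mL

CYP2E1: 0.28 × 1.5 = 0.42
CYP2C8: 0.25 × 3.2 = 0.8
CYP1A2: 0.38 × 4.8 = 1.824
Other: 0.09 (unchanged)
CL_new/CL_old = 0.42 + 0.8 + 1.824 + 0.09 = 3.134.
Dividing the baseline by the relative clearance: 13 / 3.134 = 4.1 ng/mL.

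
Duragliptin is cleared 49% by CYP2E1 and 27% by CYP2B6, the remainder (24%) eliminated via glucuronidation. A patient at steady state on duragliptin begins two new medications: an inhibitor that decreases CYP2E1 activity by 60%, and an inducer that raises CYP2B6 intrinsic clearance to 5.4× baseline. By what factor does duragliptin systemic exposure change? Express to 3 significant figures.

0.528

CYP2E1: 0.49 × 0.4 = 0.196
CYP2B6: 0.27 × 5.4 = 1.458
Other: 0.24 (unchanged)
CL_new/CL_old = 0.196 + 1.458 + 0.24 = 1.894.
Because systemic exposure varies inversely with clearance, the combined effect is 1 / 1.894 = 0.528.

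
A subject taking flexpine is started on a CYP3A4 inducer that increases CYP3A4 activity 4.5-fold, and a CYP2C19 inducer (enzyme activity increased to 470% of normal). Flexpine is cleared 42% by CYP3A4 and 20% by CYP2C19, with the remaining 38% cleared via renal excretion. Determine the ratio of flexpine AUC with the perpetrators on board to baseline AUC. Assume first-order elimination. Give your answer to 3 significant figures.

CYP3A4: 0.42 × 4.5 = 1.89
CYP2C19: 0.2 × 4.7 = 0.94
Other: 0.38 (unchanged)
CL_new/CL_old = 1.89 + 0.94 + 0.38 = 3.21.
Net AUC ratio = 1 / 3.21 = 0.312.

0.312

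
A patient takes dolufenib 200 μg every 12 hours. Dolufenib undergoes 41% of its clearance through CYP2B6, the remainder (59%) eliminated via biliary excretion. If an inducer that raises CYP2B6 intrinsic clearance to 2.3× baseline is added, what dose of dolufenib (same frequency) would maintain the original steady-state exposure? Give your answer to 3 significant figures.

The CYP2B6 pathway (41% of clearance) is boosted to 2.3× activity: 0.41 × 2.3 = 0.943.
Non-CYP routes (59%) are unchanged.
New clearance relative to baseline: 0.943 + 0.59 = 1.533.
Css,avg = (dose rate)/CL, so holding Css fixed requires dose ∝ CL: 200 × 1.533 = 307 μg.

307 μg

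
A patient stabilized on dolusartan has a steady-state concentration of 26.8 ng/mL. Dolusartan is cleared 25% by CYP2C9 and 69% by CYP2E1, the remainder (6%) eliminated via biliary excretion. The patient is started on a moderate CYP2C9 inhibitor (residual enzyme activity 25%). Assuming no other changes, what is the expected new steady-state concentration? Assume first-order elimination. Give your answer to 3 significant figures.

The CYP2C9 pathway (25% of clearance) is reduced to 0.25× activity: 0.25 × 0.25 = 0.0625.
CYP2E1 (69%) and the residual 6% are unaffected.
New clearance relative to baseline: 0.0625 + 0.69 + 0.06 = 0.8125.
Steady-state concentration ∝ 1/CL, so new value = 26.8 / 0.8125 = 33.0 ng/mL.

33.0 ng/mL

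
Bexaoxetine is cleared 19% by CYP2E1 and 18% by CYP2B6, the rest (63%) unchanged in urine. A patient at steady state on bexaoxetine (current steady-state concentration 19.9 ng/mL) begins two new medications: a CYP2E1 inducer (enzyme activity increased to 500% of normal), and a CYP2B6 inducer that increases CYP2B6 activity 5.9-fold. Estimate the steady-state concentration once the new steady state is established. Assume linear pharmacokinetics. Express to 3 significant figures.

7.53 ng/mL

CYP2E1: 0.19 × 5 = 0.95
CYP2B6: 0.18 × 5.9 = 1.062
Other: 0.63 (unchanged)
New clearance relative to baseline: 0.95 + 1.062 + 0.63 = 2.642.
Dividing the baseline by the relative clearance: 19.9 / 2.642 = 7.53 ng/mL.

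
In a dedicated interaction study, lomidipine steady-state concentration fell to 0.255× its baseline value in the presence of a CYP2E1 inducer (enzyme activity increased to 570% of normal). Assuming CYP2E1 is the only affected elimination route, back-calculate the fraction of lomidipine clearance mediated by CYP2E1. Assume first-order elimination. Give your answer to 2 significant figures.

0.62

Call the CYP2E1 fraction fm. After the interaction, CL_new/CL_old = fm × 5.7 + (1 − fm).
Steady-state concentration ratio = 1 / (new CL fraction), so new CL fraction = 1 / 0.255 = 3.922.
fm × 5.7 + 1 − fm = 3.922  ⇒  fm × (5.7 − 1) = 2.922  ⇒  fm = 0.62.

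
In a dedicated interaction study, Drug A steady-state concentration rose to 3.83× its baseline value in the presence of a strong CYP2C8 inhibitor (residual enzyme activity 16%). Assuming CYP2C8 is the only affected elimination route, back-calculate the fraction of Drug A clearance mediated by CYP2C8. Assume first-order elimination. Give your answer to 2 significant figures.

CL'/CL = 1 / 3.83 = 0.2611
0.16·fm + (1 − fm) = 0.2611
fm = (0.2611 − 1) / (0.16 − 1) = 0.88

0.88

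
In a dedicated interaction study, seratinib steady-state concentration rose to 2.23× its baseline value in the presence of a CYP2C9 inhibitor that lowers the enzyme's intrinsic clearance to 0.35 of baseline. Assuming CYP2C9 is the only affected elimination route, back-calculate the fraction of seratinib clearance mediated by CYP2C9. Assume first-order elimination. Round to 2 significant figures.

0.85

Call the CYP2C9 fraction fm. After the interaction, CL_new/CL_old = fm × 0.35 + (1 − fm).
Steady-state concentration ratio = 1 / (new CL fraction), so new CL fraction = 1 / 2.23 = 0.4484.
fm × 0.35 + 1 − fm = 0.4484  ⇒  fm × (0.35 − 1) = −0.5516  ⇒  fm = 0.85.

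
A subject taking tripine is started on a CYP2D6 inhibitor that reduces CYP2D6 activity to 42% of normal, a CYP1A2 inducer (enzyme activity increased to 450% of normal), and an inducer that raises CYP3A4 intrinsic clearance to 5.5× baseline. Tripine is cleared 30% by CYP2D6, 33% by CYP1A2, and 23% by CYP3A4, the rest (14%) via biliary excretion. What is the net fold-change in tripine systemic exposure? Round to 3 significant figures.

The CYP2D6 pathway (30% of clearance) is reduced to 0.42× activity: 0.3 × 0.42 = 0.126.
The CYP1A2 pathway (33% of clearance) is boosted to 4.5× activity: 0.33 × 4.5 = 1.485.
The CYP3A4 pathway (23% of clearance) rises to 5.5× activity: 0.23 × 5.5 = 1.265.
The remaining 14% of clearance is unaffected.
CL_new/CL_old = 0.126 + 1.485 + 1.265 + 0.14 = 3.016.
Because systemic exposure varies inversely with clearance, the combined effect is 1 / 3.016 = 0.332.

0.332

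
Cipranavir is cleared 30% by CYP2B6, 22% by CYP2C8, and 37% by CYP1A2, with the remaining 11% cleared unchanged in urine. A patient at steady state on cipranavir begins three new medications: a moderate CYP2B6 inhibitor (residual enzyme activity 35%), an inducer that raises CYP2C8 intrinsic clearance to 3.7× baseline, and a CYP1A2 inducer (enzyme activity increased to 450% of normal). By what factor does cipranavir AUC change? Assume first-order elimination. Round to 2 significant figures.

CYP2B6: 0.3 × 0.35 = 0.105
CYP2C8: 0.22 × 3.7 = 0.814
CYP1A2: 0.37 × 4.5 = 1.665
Other: 0.11 (unchanged)
CL_new/CL_old = 0.105 + 0.814 + 1.665 + 0.11 = 2.694.
AUC ∝ 1/CL: fold-change = 1 / 2.694 = 0.37.

0.37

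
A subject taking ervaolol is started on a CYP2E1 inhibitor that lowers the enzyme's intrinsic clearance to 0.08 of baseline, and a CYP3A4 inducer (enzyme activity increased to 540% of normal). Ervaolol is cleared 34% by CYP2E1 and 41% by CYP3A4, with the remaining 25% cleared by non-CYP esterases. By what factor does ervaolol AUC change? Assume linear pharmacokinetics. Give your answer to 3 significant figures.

CYP2E1: 0.34 × 0.08 = 0.0272
CYP3A4: 0.41 × 5.4 = 2.214
Other: 0.25 (unchanged)
CL_new/CL_old = 0.0272 + 2.214 + 0.25 = 2.4912.
Net AUC ratio = 1 / 2.4912 = 0.401.

0.401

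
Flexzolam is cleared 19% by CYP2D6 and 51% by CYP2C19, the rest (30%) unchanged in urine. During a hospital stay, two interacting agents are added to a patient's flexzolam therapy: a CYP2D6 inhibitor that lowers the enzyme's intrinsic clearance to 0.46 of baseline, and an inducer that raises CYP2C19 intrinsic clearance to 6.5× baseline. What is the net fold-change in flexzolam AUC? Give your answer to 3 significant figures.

CYP2D6: 0.19 × 0.46 = 0.0874
CYP2C19: 0.51 × 6.5 = 3.315
Other: 0.3 (unchanged)
Relative clearance = 0.0874 + 3.315 + 0.3 = 3.7024.
Because AUC varies inversely with clearance, the combined effect is 1 / 3.7024 = 0.270.

0.270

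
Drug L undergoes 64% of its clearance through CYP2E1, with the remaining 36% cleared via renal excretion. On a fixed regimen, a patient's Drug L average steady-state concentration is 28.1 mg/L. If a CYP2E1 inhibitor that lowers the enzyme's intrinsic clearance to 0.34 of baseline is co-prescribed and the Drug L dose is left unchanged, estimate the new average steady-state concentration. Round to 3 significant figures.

CYP2E1: 0.64 × 0.34 = 0.2176
Other: 0.36 (unchanged)
New clearance relative to baseline: 0.2176 + 0.36 = 0.5776.
Average steady-state concentration ∝ 1/CL, so new value = 28.1 / 0.5776 = 48.6 mg/L.

48.6 mg/L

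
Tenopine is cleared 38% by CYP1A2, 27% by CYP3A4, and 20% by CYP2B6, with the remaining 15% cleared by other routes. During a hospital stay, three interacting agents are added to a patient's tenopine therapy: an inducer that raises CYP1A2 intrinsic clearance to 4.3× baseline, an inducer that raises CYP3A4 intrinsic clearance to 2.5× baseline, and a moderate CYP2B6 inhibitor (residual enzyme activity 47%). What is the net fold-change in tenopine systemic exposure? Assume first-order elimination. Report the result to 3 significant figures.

0.392

The CYP1A2 pathway (38% of clearance) increases to 4.3× activity: 0.38 × 4.3 = 1.634.
The CYP3A4 pathway (27% of clearance) is boosted to 2.5× activity: 0.27 × 2.5 = 0.675.
The CYP2B6 pathway (20% of clearance) falls to 0.47× activity: 0.2 × 0.47 = 0.094.
Non-CYP routes (15%) are unchanged.
New clearance relative to baseline: 1.634 + 0.675 + 0.094 + 0.15 = 2.553.
Net systemic exposure ratio = 1 / 2.553 = 0.392.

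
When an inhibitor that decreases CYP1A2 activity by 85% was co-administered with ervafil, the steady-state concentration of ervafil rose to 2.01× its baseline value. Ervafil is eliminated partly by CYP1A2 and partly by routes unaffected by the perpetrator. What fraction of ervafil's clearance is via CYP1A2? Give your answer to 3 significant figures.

Let fm be the CYP1A2 fraction. New clearance relative to baseline = fm × 0.15 + (1 − fm).
Steady-state concentration ratio = 1 / (new CL fraction), so new CL fraction = 1 / 2.01 = 0.4975.
fm × 0.15 + 1 − fm = 0.4975  ⇒  fm × (0.15 − 1) = −0.5025  ⇒  fm = 0.591.

0.591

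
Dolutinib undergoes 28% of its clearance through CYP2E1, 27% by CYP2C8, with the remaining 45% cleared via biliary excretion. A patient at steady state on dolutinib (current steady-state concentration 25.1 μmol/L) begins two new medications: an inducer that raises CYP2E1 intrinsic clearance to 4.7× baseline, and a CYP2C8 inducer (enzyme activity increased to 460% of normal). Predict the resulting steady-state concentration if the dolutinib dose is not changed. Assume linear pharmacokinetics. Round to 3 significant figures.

8.34 μmol/L

The CYP2E1 pathway (28% of clearance) is boosted to 4.7× activity: 0.28 × 4.7 = 1.316.
The CYP2C8 pathway (27% of clearance) is boosted to 4.6× activity: 0.27 × 4.6 = 1.242.
Non-CYP routes (45%) are unchanged.
Relative clearance = 1.316 + 1.242 + 0.45 = 3.008.
Steady-state concentration ∝ 1/CL: new value = 25.1 / 3.008 = 8.34 μmol/L.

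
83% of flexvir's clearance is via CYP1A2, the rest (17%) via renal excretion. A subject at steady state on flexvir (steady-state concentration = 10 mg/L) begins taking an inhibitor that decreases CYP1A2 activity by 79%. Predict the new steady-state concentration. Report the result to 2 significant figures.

The CYP1A2 pathway (83% of clearance) is reduced to 0.21× activity: 0.83 × 0.21 = 0.1743.
Non-CYP routes (17%) are unchanged.
Relative clearance = 0.1743 + 0.17 = 0.3443.
Steady-state concentration ∝ 1/CL, so new value = 10 / 0.3443 = 29 mg/L.

29 mg/L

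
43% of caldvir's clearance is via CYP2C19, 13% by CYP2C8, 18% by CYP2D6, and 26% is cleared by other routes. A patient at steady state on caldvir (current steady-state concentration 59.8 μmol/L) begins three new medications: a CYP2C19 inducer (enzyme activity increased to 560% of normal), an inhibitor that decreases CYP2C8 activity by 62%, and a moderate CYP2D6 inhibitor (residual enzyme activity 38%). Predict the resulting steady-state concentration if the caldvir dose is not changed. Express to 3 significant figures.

The CYP2C19 pathway (43% of clearance) rises to 5.6× activity: 0.43 × 5.6 = 2.408.
The CYP2C8 pathway (13% of clearance) drops to 0.38× activity: 0.13 × 0.38 = 0.0494.
The CYP2D6 pathway (18% of clearance) is reduced to 0.38× activity: 0.18 × 0.38 = 0.0684.
Non-CYP routes (26%) are unchanged.
New clearance relative to baseline: 2.408 + 0.0494 + 0.0684 + 0.26 = 2.7858.
Steady-state concentration ∝ 1/CL: new value = 59.8 / 2.7858 = 21.5 μmol/L.

21.5 μmol/L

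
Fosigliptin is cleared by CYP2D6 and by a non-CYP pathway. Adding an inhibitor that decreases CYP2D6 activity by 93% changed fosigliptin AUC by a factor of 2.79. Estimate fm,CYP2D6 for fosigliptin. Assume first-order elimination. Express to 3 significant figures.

Let fm be the CYP2D6 fraction. New clearance relative to baseline = fm × 0.07 + (1 − fm).
AUC ratio = 1 / (new CL fraction), so new CL fraction = 1 / 2.79 = 0.3584.
fm × 0.07 + 1 − fm = 0.3584  ⇒  fm × (0.07 − 1) = −0.6416  ⇒  fm = 0.690.

0.690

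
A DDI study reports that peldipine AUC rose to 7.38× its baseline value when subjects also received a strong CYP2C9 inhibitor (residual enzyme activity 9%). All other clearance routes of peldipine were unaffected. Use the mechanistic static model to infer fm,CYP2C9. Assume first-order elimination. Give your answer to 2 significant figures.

0.95

CL'/CL = 1 / 7.38 = 0.1355
0.09·fm + (1 − fm) = 0.1355
fm = (0.1355 − 1) / (0.09 − 1) = 0.95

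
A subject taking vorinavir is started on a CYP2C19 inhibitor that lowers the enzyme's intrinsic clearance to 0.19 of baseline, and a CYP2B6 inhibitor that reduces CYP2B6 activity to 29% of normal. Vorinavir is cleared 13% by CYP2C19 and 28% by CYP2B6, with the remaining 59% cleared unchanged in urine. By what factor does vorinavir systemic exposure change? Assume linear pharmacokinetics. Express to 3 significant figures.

CYP2C19: 0.13 × 0.19 = 0.0247
CYP2B6: 0.28 × 0.29 = 0.0812
Other: 0.59 (unchanged)
New clearance relative to baseline: 0.0247 + 0.0812 + 0.59 = 0.6959.
Systemic exposure ∝ 1/CL: fold-change = 1 / 0.6959 = 1.44.

1.44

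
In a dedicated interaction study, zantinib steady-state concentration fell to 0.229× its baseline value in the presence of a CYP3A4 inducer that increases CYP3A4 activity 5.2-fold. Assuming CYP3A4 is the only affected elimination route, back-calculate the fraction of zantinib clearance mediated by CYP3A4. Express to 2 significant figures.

Call the CYP3A4 fraction fm. After the interaction, CL_new/CL_old = fm × 5.2 + (1 − fm).
Steady-state concentration ratio = 1 / (new CL fraction), so new CL fraction = 1 / 0.229 = 4.367.
fm × 5.2 + 1 − fm = 4.367  ⇒  fm × (5.2 − 1) = 3.367  ⇒  fm = 0.80.

0.80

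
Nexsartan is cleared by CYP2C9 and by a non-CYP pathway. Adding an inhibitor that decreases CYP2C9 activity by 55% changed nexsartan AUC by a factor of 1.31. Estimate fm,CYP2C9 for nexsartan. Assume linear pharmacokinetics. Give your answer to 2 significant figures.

0.43

CL'/CL = 1 / 1.31 = 0.7634
0.45·fm + (1 − fm) = 0.7634
fm = (0.7634 − 1) / (0.45 − 1) = 0.43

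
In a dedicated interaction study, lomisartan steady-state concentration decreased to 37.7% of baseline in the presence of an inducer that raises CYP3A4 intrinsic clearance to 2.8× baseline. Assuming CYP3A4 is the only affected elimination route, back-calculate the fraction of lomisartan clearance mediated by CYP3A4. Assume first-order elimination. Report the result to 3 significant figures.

Call the CYP3A4 fraction fm. After the interaction, CL_new/CL_old = fm × 2.8 + (1 − fm).
Steady-state concentration ratio = 1 / (new CL fraction), so new CL fraction = 1 / 0.377 = 2.653.
fm × 2.8 + 1 − fm = 2.653  ⇒  fm × (2.8 − 1) = 1.653  ⇒  fm = 0.918.

0.918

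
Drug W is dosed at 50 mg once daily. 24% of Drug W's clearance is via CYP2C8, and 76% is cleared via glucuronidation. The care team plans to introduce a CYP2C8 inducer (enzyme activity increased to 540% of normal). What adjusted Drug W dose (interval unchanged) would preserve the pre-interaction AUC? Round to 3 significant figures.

103 mg

CYP2C8: 0.24 × 5.4 = 1.296
Other: 0.76 (unchanged)
Relative clearance = 1.296 + 0.76 = 2.056.
Css,avg = (dose rate)/CL, so holding Css fixed requires dose ∝ CL: 50 × 2.056 = 103 mg.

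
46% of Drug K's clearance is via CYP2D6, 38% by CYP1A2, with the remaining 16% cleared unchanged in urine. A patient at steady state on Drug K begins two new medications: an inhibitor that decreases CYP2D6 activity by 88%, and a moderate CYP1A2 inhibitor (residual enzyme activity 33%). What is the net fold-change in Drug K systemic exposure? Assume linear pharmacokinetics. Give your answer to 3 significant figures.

The CYP2D6 pathway (46% of clearance) drops to 0.12× activity: 0.46 × 0.12 = 0.0552.
The CYP1A2 pathway (38% of clearance) drops to 0.33× activity: 0.38 × 0.33 = 0.1254.
The remaining 16% of clearance is unaffected.
Relative clearance = 0.0552 + 0.1254 + 0.16 = 0.3406.
Systemic exposure ∝ 1/CL: fold-change = 1 / 0.3406 = 2.94.

2.94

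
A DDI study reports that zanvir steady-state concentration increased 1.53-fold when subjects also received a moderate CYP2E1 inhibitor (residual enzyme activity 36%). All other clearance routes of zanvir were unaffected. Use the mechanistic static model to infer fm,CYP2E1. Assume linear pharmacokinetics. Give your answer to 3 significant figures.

CL'/CL = 1 / 1.53 = 0.6536
0.36·fm + (1 − fm) = 0.6536
fm = (0.6536 − 1) / (0.36 − 1) = 0.541

0.541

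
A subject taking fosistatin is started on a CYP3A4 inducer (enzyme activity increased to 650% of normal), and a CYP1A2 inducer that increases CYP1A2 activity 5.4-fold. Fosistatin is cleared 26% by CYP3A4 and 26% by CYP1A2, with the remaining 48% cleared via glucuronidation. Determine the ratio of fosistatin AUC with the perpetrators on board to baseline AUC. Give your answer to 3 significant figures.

0.280

The CYP3A4 pathway (26% of clearance) increases to 6.5× activity: 0.26 × 6.5 = 1.69.
The CYP1A2 pathway (26% of clearance) is boosted to 5.4× activity: 0.26 × 5.4 = 1.404.
Non-CYP routes (48%) are unchanged.
New clearance relative to baseline: 1.69 + 1.404 + 0.48 = 3.574.
Net AUC ratio = 1 / 3.574 = 0.280.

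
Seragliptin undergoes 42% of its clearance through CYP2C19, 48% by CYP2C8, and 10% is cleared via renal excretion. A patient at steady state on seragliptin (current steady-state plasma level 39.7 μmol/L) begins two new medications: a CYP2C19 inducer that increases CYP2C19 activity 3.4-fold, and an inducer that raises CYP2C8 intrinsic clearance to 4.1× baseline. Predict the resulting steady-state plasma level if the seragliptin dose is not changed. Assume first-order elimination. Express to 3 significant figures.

CYP2C19: 0.42 × 3.4 = 1.428
CYP2C8: 0.48 × 4.1 = 1.968
Other: 0.1 (unchanged)
Relative clearance = 1.428 + 1.968 + 0.1 = 3.496.
Dividing the baseline by the relative clearance: 39.7 / 3.496 = 11.4 μmol/L.

11.4 μmol/L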